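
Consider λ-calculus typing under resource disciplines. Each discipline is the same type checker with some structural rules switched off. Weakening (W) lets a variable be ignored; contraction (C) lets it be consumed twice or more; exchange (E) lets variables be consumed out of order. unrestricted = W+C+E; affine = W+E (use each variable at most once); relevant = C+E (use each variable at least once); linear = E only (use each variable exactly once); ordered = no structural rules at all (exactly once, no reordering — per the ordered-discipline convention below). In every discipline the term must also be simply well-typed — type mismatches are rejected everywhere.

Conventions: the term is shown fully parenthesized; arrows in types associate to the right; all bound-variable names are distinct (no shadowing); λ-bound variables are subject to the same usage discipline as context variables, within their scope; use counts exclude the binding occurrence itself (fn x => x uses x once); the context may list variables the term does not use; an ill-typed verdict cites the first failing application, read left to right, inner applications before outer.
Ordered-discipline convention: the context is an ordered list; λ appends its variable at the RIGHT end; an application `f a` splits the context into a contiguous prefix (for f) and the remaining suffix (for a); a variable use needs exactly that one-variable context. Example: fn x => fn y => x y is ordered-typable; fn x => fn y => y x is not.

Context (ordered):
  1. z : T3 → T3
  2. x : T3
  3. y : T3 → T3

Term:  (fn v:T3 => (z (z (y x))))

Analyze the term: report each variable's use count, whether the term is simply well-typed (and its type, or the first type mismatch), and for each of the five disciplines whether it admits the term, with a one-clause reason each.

variable uses: z: 2×; x: 1×; y: 1×; v (λ-bound): 0×
uses in reading order: z, z, y, x
typing: ✓ — T3 → T3
ordered ✗ (repeated use of z ×2; v never used (weakening))
linear ✗ (repeated use of z ×2; v never used (weakening))
affine ✗ (repeated use of z ×2)
relevant ✗ (v never used (weakening))
unrestricted ✓ (well-typed at T3 → T3; no restrictions here)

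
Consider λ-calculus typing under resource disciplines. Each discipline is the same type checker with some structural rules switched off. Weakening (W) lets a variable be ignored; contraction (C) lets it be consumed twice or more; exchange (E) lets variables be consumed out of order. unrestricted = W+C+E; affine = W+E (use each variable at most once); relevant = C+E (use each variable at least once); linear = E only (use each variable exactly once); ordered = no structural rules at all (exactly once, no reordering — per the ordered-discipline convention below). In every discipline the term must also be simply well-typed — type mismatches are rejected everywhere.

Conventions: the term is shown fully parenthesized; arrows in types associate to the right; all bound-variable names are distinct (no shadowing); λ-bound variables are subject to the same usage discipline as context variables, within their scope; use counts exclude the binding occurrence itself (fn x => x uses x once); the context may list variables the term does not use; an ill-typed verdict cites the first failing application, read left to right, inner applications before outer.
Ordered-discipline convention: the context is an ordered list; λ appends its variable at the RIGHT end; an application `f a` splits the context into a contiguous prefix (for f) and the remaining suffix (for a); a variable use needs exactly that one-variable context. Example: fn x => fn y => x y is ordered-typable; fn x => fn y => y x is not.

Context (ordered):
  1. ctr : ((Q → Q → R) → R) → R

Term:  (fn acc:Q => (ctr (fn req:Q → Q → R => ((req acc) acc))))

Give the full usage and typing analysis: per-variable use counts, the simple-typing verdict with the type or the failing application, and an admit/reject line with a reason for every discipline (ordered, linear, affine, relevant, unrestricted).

counts: ctr=1, acc [bound]=2, req [bound]=1
order of uses: ctr, req, acc, acc
typing: well-typed at Q → R
ordered ✗ (repeated use of acc ×2)
linear ✗ (repeated use of acc ×2)
affine ✗ (repeated use of acc ×2)
relevant ✓ (every one of ctr, acc, req appears)
unrestricted ✓ (typability at Q → R is all that's needed)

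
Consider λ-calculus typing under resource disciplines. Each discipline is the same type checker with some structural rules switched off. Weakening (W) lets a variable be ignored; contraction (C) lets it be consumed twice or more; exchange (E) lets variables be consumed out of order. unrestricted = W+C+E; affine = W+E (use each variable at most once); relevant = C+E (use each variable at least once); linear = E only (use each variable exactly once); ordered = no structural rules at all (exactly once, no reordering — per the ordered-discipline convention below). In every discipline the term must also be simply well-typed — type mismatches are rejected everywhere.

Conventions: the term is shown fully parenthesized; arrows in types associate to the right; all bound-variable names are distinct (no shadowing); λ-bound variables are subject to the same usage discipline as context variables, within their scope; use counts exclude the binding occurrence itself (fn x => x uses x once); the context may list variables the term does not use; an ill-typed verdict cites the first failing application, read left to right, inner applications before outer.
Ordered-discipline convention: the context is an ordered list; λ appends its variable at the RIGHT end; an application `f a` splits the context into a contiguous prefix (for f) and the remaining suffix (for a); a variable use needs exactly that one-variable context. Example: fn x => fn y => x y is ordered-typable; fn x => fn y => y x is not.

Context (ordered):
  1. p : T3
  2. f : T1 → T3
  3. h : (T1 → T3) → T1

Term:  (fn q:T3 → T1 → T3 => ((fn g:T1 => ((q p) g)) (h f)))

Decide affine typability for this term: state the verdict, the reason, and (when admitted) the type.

yes — none of p, f, h, q, g used more than once; term : (T3 → T1 → T3) → T3
usage: p=1; f=1; h=1; q (bound)=1; g (bound)=1
use order (left to right): q, p, g, h, f
typing: well-typed at (T3 → T1 → T3) → T3
summary: ordered ✗ | linear ✓ | affine ✓ | relevant ✓ | unrestricted ✓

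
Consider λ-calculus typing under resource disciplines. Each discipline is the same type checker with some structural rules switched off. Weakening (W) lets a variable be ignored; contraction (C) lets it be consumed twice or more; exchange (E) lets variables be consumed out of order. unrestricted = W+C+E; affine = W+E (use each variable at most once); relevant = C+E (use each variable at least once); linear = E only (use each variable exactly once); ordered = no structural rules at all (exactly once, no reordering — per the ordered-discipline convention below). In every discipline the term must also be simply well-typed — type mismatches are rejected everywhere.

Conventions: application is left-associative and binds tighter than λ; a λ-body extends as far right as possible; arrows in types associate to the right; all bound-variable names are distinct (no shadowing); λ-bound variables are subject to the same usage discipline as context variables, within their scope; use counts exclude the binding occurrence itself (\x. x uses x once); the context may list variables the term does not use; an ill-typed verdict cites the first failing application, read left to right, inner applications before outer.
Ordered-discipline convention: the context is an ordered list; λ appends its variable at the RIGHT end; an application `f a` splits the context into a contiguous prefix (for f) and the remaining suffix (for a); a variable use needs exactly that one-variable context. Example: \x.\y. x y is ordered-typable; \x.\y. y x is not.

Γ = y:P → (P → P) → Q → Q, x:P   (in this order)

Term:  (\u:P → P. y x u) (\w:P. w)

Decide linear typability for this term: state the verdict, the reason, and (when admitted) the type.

yes — y, x, u, w: one use apiece; term : Q → Q
use counts: y: 1, x: 1, u [bound]: 1, w [bound]: 1
uses in reading order: y, x, u, w
typing: well-typed — term : Q → Q
summary: ordered ✓, linear ✓, affine ✓, relevant ✓, unrestricted ✓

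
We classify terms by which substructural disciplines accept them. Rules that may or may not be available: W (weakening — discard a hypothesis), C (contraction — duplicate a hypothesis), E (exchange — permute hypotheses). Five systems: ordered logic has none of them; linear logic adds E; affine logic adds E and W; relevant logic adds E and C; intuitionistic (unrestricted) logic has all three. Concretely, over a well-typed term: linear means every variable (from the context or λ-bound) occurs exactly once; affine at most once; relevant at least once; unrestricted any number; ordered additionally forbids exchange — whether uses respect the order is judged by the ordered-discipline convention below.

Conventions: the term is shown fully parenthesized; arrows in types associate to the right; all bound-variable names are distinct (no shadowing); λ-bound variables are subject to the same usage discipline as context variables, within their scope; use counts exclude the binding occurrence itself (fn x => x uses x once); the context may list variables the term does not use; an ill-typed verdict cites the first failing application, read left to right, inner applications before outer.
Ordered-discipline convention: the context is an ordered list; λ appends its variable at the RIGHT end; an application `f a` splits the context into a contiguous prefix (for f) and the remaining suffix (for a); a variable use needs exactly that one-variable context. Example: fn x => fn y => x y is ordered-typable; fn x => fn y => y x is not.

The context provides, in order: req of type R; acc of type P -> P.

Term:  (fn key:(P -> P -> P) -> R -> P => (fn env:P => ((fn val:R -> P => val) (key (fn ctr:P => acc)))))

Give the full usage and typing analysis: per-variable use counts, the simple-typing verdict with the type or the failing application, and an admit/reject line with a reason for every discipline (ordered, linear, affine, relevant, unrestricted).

counts: req: 0×, acc: 1×, key (λ-bound): 1×, env (λ-bound): 0×, val (λ-bound): 1×, ctr (λ-bound): 0×
use order (left to right): val, key, acc
typing: ✓ — ((P -> P -> P) -> R -> P) -> P -> R -> P
ordered: ✗ — needs weakening: req, env, ctr unused
linear: ✗ — needs weakening: req, env, ctr unused
affine: ✓ — req, acc, key, env, val, ctr: no repeats, contraction unneeded
relevant: ✗ — needs weakening: req, env, ctr unused
unrestricted: ✓ — type-checks (((P -> P -> P) -> R -> P) -> P -> R -> P) and nothing is barred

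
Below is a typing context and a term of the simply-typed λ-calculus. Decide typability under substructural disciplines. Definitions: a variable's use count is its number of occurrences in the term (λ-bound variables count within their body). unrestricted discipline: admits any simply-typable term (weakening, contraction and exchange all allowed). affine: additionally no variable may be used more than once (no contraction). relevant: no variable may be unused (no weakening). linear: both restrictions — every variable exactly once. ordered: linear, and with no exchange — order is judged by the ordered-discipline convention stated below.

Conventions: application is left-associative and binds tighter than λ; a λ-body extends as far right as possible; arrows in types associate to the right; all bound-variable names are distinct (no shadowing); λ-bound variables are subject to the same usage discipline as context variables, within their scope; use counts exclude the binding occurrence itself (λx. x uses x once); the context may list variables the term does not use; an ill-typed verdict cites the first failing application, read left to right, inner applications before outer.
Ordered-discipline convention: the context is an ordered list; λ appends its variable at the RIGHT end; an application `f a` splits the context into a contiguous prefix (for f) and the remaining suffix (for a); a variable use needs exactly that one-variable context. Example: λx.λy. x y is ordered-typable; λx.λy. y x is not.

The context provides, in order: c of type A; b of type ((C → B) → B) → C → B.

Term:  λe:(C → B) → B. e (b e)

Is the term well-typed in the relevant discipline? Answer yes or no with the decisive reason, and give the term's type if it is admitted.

no — unused: c — weakening required
usage: c: 0; b: 1; e [bound]: 2
use order (left to right): e, b, e
typing: ✓ — ((C → B) → B) → B
all disciplines: ordered ✗ · linear ✗ · affine ✗ · relevant ✗ · unrestricted ✓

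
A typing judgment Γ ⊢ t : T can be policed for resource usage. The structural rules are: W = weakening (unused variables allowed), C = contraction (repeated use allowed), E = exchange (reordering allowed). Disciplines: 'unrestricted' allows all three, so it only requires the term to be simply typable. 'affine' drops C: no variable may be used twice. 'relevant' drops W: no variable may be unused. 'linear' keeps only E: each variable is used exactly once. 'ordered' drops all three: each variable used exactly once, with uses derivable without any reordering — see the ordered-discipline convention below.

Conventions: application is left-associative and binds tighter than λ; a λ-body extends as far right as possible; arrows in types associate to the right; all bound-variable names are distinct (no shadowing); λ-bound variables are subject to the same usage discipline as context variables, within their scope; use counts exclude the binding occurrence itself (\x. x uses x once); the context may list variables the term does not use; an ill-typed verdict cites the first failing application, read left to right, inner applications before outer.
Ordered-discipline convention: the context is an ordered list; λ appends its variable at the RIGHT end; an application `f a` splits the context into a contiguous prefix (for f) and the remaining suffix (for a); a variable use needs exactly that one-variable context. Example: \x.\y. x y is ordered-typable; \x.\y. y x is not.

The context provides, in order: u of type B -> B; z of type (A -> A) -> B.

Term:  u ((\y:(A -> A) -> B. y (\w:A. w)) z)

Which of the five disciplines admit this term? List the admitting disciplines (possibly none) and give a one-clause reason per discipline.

admitted in: ordered, linear, affine, relevant, unrestricted
use counts: u ×1, z ×1, y [bound] ×1, w [bound] ×1
uses in reading order: u, y, w, z
typing: well-typed at B
ordered ✓ (u, z, y, w: once each, no exchange needed)
linear ✓ (each of u, z, y, w used exactly once)
affine ✓ (no duplicate uses among u, z, y, w)
relevant ✓ (every one of u, z, y, w appears)
unrestricted ✓ (type-checks (B) and nothing is barred)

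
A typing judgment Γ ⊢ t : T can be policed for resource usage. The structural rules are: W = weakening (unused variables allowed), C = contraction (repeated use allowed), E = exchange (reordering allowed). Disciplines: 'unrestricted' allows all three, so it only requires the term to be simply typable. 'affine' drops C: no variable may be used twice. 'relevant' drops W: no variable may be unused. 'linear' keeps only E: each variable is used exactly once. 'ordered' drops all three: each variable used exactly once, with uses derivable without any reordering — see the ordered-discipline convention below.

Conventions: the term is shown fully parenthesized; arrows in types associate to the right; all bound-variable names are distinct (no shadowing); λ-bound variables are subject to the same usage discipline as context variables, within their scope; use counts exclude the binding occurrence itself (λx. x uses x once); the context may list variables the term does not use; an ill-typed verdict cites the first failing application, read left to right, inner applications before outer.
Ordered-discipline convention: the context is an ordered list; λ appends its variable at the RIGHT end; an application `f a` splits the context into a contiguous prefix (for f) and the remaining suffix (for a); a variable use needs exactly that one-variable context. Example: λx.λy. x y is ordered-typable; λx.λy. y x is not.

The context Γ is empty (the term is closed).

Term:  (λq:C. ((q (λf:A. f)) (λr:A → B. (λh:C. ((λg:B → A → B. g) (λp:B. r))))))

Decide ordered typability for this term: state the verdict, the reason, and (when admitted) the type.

no — fails simple typing
variable uses: q [bound]: 1; f [bound]: 1; r [bound]: 1; h [bound]: 0; g [bound]: 1; p [bound]: 0
uses in reading order: q, f, g, r
typing: ill-typed: non-function type C applied to an argument
per-discipline verdicts: ordered ✗, linear ✗, affine ✗, relevant ✗, unrestricted ✗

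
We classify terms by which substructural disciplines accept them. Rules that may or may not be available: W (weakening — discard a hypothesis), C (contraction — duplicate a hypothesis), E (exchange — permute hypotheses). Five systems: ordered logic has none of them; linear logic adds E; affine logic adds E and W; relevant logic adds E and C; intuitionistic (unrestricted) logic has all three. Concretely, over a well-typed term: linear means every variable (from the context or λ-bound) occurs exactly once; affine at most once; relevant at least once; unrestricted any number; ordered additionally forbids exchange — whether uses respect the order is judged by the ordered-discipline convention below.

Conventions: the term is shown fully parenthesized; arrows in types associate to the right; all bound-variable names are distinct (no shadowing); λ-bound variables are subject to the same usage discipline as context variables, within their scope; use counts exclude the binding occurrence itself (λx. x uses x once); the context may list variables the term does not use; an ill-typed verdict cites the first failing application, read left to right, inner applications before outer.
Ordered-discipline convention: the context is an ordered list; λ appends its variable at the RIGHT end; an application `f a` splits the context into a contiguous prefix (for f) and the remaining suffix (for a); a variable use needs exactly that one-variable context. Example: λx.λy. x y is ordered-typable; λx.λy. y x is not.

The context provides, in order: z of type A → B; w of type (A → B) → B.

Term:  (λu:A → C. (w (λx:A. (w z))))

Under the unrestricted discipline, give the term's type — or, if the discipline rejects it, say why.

term : (A → C) → B
usage: z ×1, w ×2, u [bound] ×0, x [bound] ×0
use order (left to right): w, w, z
typing: ✓ — (A → C) → B
summary: ordered ✗; linear ✗; affine ✗; relevant ✗; unrestricted ✓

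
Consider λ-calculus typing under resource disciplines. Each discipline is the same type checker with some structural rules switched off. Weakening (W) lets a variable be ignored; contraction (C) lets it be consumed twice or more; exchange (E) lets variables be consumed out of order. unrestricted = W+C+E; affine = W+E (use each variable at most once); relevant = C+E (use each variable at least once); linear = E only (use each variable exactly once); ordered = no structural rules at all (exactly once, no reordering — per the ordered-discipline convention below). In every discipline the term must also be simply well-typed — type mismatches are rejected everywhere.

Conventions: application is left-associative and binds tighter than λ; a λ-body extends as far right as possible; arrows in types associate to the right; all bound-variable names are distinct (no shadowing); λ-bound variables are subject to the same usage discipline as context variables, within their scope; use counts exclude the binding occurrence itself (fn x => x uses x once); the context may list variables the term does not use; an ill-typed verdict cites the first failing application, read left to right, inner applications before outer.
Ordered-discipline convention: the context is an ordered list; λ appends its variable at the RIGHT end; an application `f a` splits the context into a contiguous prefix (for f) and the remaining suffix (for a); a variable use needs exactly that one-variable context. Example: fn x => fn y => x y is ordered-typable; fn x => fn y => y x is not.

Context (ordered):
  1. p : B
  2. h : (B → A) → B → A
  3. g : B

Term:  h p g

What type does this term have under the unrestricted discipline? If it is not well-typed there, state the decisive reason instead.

not well-typed under unrestricted — a type mismatch blocks all five
variable uses: p: 1×; h: 1×; g: 1×
uses in reading order: h, p, g
typing: ill-typed: a function awaiting B → A gets B
per-discipline verdicts: ordered ✗ | linear ✗ | affine ✗ | relevant ✗ | unrestricted ✗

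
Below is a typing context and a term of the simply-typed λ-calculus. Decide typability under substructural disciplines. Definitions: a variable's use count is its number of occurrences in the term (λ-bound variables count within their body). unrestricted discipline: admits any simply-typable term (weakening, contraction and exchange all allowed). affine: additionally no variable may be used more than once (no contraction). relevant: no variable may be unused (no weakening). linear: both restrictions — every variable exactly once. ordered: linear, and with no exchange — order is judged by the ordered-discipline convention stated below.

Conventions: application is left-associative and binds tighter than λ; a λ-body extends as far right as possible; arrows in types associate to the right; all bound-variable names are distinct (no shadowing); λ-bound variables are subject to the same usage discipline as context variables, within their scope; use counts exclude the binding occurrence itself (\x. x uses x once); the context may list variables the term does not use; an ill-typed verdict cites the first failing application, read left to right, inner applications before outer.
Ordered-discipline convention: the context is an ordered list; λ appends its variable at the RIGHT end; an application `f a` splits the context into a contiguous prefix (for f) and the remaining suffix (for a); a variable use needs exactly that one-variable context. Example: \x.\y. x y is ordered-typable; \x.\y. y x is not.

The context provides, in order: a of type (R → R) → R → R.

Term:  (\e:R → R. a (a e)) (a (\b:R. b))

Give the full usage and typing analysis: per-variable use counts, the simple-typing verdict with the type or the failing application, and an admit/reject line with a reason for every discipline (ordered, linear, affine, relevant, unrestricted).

use counts: a ×3; e (bound) ×1; b (bound) ×1
use order (left to right): a, a, e, a, b
typing: the term checks, with type R → R
ordered: ✗, repeated use of a ×3
linear: ✗, repeated use of a ×3
affine: ✗, repeated use of a ×3
relevant: ✓, at least one use each (a, e, b)
unrestricted: ✓, typability at R → R is all that's needed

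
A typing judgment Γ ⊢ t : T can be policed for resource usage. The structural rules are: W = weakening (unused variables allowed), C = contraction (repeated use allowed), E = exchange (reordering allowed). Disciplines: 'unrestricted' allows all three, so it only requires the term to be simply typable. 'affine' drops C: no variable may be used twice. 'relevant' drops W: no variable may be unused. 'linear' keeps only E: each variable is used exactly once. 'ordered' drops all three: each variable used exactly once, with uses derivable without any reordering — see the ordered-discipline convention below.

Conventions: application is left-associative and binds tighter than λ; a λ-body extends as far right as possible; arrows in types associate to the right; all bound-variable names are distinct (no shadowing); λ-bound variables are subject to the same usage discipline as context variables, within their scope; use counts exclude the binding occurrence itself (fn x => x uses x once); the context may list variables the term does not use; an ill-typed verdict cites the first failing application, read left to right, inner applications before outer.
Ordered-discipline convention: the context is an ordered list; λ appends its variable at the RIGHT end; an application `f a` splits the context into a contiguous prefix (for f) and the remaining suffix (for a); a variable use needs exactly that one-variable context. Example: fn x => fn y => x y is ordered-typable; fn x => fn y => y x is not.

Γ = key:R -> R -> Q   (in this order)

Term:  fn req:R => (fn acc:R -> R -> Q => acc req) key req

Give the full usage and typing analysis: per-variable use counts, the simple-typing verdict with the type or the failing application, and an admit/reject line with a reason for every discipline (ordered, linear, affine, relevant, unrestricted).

counts: key: 1×, req (λ-bound): 2×, acc (λ-bound): 1×
uses in reading order: acc, req, key, req
typing: well-typed — term : R -> Q
ordered ✗ (uses contraction: req ×2)
linear ✗ (uses contraction: req ×2)
affine ✗ (uses contraction: req ×2)
relevant ✓ (every one of key, req, acc appears)
unrestricted ✓ (well-typed at R -> Q; no restrictions here)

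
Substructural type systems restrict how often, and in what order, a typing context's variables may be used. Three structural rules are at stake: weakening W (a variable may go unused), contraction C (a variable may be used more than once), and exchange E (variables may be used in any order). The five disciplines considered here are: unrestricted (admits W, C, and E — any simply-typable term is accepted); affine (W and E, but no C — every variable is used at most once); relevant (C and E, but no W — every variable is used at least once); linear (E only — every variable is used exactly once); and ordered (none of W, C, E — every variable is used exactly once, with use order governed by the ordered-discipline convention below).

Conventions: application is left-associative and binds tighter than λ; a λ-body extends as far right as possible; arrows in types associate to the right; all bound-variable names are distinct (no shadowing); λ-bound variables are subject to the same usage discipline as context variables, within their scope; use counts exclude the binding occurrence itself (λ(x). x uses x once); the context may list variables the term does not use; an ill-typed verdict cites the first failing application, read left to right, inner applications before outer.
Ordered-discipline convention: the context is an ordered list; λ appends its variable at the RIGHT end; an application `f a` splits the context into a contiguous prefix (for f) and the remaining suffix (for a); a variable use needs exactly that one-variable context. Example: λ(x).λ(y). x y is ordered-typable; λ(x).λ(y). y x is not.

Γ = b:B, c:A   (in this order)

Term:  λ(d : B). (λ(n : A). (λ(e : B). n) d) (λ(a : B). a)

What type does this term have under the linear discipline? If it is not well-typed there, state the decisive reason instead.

not well-typed under linear — a type mismatch blocks all five
counts: b=0; c=0; d [bound]=1; n [bound]=1; e [bound]=0; a [bound]=1
uses in reading order: n, d, a
typing: ill-typed: a function awaiting A gets B → B
summary: ordered ✗; linear ✗; affine ✗; relevant ✗; unrestricted ✗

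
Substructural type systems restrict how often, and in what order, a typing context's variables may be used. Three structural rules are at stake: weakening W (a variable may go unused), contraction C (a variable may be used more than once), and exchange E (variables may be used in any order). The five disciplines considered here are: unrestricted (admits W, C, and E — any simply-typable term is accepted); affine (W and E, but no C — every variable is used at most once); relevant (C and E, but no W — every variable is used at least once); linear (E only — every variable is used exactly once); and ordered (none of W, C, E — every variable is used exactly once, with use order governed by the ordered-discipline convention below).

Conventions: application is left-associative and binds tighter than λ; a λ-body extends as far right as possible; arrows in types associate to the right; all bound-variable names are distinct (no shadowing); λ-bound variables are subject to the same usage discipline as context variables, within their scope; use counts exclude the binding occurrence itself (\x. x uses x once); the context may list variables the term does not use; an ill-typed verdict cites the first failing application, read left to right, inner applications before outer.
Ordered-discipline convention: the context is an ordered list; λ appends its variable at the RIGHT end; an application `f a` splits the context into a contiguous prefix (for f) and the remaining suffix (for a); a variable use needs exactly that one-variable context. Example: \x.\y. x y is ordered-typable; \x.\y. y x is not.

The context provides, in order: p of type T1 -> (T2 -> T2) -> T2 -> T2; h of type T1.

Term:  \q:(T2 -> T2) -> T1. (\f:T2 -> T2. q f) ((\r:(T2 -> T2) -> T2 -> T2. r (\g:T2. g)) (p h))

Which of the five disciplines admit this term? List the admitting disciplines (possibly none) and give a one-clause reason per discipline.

admitting disciplines: linear, affine, relevant, unrestricted
usage: p: 1; h: 1; q (bound): 1; f (bound): 1; r (bound): 1; g (bound): 1
left-to-right use order: q, f, r, g, p, h
typing: the term checks, with type ((T2 -> T2) -> T1) -> T1
ordered: ✗, needs exchange: uses follow q, f, r, g, p, h
linear: ✓, each of p, h, q, f, r, g used exactly once
affine: ✓, none of p, h, q, f, r, g used more than once
relevant: ✓, none of p, h, q, f, r, g goes unused
unrestricted: ✓, well-typed at ((T2 -> T2) -> T1) -> T1; no restrictions here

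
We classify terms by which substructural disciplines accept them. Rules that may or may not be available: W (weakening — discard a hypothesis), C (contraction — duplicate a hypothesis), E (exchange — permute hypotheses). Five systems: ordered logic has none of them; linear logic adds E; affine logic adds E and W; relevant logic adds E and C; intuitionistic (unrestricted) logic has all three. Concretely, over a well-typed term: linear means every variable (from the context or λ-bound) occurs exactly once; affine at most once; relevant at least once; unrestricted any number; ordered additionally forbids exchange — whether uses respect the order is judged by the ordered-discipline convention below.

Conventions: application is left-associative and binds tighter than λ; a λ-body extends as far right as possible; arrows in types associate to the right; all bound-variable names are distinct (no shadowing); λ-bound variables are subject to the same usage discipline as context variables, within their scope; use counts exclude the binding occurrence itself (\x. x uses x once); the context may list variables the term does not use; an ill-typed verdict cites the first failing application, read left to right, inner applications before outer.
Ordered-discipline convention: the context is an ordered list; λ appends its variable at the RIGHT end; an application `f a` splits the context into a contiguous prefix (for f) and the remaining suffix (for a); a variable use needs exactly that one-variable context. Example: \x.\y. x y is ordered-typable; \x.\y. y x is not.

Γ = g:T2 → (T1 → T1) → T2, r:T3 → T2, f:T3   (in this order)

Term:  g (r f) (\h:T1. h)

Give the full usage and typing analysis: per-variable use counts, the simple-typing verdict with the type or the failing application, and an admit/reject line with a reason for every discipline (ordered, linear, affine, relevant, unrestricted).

use counts: g ×1, r ×1, f ×1, h [bound] ×1
use order (left to right): g, r, f, h
typing: ✓ — T2
ordered: ✓, g, r, f, h once each; derivable with no W/C/E
linear: ✓, single use per variable (g, r, f, h)
affine: ✓, no duplicate uses among g, r, f, h
relevant: ✓, g, r, f, h: all used, weakening unneeded
unrestricted: ✓, typability at T2 is all that's needed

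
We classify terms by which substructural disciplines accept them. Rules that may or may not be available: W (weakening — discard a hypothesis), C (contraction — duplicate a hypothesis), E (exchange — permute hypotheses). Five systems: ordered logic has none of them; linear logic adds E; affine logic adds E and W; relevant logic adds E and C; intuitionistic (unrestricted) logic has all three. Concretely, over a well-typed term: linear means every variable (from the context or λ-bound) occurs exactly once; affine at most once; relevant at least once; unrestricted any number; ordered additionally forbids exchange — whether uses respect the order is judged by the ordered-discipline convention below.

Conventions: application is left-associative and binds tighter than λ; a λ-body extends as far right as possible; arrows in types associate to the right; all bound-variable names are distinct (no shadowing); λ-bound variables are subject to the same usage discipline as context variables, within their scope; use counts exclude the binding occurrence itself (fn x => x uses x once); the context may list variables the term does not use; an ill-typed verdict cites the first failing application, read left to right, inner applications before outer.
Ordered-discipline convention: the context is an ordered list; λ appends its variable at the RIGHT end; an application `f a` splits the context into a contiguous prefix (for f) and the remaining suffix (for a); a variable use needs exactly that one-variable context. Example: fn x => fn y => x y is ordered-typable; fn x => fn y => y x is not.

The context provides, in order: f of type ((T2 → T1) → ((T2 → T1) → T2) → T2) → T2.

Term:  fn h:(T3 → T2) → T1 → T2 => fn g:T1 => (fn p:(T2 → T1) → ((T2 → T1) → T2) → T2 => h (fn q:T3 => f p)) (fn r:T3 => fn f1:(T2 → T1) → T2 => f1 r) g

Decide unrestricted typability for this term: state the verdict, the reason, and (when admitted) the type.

no — not simply typable
counts: f: 1×; h [bound]: 1×; g [bound]: 1×; p [bound]: 1×; q [bound]: 0×; r [bound]: 1×; f1 [bound]: 1×
use order (left to right): h, f, p, f1, r, g
typing: ill-typed: a function awaiting T2 → T1 gets T3
summary: ordered ✗; linear ✗; affine ✗; relevant ✗; unrestricted ✗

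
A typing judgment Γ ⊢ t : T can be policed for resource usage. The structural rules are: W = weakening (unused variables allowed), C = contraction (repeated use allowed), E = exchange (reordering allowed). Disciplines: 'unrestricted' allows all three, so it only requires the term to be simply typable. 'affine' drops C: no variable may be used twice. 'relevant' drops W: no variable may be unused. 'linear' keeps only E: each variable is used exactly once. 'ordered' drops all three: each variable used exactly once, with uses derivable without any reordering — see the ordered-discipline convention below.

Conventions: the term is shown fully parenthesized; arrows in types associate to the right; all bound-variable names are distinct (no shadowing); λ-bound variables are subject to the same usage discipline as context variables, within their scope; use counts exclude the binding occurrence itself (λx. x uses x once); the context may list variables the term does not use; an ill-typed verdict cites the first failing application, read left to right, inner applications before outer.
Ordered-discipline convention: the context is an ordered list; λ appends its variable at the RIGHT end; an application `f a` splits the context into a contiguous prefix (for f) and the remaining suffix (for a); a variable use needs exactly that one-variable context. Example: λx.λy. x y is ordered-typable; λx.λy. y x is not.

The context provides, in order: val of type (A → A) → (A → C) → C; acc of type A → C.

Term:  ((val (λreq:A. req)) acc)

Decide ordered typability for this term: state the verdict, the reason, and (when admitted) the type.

yes — one use each (val, acc, req); ordered split holds; term : C
counts: val: 1×; acc: 1×; req (bound): 1×
use order (left to right): val, req, acc
typing: ✓ — C
per-discipline verdicts: ordered ✓, linear ✓, affine ✓, relevant ✓, unrestricted ✓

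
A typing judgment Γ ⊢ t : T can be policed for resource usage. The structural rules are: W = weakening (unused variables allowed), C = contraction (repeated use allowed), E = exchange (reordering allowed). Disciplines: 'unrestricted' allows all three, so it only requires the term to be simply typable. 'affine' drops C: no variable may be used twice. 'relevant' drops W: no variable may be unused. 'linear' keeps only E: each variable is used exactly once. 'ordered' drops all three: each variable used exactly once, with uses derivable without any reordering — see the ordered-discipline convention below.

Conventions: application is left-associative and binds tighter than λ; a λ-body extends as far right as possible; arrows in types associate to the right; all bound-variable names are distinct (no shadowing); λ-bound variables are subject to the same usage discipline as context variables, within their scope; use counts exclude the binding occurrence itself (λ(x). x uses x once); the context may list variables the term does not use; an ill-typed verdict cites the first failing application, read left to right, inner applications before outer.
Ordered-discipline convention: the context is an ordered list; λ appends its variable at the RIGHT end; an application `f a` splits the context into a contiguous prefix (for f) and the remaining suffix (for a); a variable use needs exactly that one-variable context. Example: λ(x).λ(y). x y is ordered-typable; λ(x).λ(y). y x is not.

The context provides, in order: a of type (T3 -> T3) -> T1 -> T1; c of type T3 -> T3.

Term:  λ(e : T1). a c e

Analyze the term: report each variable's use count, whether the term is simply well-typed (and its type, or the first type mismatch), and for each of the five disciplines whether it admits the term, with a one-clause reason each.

variable uses: a: 1; c: 1; e [bound]: 1
left-to-right use order: a, c, e
typing: the term checks, with type T1 -> T1
ordered: ✓ — one use each (a, c, e); ordered split holds
linear: ✓ — exactly-once usage across a, c, e
affine: ✓ — a, c, e: no repeats, contraction unneeded
relevant: ✓ — at least one use each (a, c, e)
unrestricted: ✓ — simply typable at T1 -> T1; W, C, E all held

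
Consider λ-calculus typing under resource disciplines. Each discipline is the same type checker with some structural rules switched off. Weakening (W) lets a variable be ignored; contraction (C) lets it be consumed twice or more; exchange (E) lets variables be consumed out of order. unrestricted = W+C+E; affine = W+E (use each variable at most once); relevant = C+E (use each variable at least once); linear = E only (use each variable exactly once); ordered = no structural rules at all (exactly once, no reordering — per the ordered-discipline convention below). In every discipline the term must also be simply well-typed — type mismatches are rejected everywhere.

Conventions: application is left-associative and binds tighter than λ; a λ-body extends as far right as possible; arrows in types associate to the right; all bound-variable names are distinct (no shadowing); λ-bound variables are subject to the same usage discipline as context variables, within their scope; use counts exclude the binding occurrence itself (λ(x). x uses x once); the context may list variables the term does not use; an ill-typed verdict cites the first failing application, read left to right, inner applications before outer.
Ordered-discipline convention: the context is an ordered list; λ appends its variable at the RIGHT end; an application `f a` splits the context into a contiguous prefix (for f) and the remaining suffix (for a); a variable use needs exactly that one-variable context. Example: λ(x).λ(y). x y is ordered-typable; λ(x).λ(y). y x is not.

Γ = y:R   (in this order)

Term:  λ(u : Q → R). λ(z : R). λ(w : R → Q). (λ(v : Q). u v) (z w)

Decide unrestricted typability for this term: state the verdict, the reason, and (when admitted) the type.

no — the type mismatch rejects it
use counts: y: 0×, u (λ-bound): 1×, z (λ-bound): 1×, w (λ-bound): 1×, v (λ-bound): 1×
order of uses: u, v, z, w
typing: ill-typed: non-arrow in function slot: R
per-discipline verdicts: ordered ✗; linear ✗; affine ✗; relevant ✗; unrestricted ✗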